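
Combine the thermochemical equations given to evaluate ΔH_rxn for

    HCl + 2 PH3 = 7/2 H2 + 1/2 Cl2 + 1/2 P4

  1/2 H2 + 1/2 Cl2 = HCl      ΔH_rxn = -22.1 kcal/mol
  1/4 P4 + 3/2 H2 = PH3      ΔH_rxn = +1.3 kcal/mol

equation 1 reversed (HCl must end up as a reactant): +22.1 kcal/mol
equation 2 reversed and × 2 (reverse to put PH3 on the reactant side; scale by 2 for the 2 PH3): (-2)·(+1.3) = -2.6 kcal/mol
Summing the manipulated equations, ΔH_rxn = (+22.1) + (-2.6) = 19.5 kcal/mol

ΔH_rxn = 19.5 kcal/mol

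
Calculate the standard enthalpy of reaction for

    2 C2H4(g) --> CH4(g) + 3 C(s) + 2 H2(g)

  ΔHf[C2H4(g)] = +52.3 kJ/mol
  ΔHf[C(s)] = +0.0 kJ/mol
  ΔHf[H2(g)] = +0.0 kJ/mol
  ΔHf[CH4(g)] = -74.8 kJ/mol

Products: 1·(-74.8) + 3·(+0.0) + 2·(+0.0) = -74.8
Reactants: 2·(+52.3) = +104.6
ΔH_rxn = (-74.8) − (+104.6) = -179.4 kJ/mol

ΔH_rxn = -179.4 kJ/mol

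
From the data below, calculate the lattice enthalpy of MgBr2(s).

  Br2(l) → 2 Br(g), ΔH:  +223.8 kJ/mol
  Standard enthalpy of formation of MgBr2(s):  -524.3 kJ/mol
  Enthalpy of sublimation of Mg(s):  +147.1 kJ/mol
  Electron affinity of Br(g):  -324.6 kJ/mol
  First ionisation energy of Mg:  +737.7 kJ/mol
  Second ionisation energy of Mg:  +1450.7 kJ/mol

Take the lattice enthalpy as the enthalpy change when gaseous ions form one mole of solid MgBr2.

U = -2434.4 kJ/mol

ΔHf° = 1·ΔHsub + 1·(ΣIE) + 1·D(Br2) + 2·EA + U
-524.3 = 1·(+147.1) + 1·(+2188.4) + 1·(+223.8) + 2·(-324.6) + U
U = -524.3 − (+1910.1) = -2434.4 kJ/mol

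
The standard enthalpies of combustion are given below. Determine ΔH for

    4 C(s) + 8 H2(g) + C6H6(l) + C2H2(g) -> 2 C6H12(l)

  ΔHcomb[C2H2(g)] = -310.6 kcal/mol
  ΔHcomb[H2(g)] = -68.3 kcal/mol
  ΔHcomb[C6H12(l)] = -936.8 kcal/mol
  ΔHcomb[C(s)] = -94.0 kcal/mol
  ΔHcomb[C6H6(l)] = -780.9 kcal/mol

Using ΔH = Σ nΔHc°(reactants) − Σ nΔHc°(products):
= [4·(-94.0) + 8·(-68.3) + 1·(-780.9) + 1·(-310.6)] − [2·(-936.8)]
= -140.3 kcal/mol

ΔH = -140.3 kcal/mol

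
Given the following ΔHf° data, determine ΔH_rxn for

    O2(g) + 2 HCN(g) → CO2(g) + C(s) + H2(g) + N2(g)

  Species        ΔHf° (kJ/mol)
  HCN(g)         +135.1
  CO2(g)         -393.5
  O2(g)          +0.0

ΔH_rxn = -663.7 kJ/mol

ΔH°rxn = Σ nΔHf°(products) − Σ nΔHf°(reactants).
Products: 1·(-393.5) + 1·(+0.0) + 1·(+0.0) + 1·(+0.0) = -393.5
Reactants: 1·(+0.0) + 2·(+135.1) = +270.2
ΔH_rxn = (-393.5) − (+270.2) = -663.7 kJ/mol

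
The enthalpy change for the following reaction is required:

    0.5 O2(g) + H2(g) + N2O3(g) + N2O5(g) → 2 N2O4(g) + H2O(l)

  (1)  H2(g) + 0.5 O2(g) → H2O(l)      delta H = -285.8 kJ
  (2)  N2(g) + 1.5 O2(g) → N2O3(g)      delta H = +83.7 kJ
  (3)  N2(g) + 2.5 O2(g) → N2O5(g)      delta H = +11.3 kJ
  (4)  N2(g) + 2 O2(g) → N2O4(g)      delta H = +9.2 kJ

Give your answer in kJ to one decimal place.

(1) as written (H2O(l) already on the product side): -285.8 kJ
(2) reversed (N2O3(g) must end up as a reactant): -83.7 kJ
(3) reversed (reverse to put N2O5(g) on the reactant side): -11.3 kJ
(4) × 2 (scale by 2 for the 2 N2O4(g)): (2)·(+9.2) = +18.4 kJ
delta H = (1)·(-285.8) + (-1)·(+83.7) + (-1)·(+11.3) + (2)·(+9.2) = -362.4 kJ

delta H = -362.4 kJ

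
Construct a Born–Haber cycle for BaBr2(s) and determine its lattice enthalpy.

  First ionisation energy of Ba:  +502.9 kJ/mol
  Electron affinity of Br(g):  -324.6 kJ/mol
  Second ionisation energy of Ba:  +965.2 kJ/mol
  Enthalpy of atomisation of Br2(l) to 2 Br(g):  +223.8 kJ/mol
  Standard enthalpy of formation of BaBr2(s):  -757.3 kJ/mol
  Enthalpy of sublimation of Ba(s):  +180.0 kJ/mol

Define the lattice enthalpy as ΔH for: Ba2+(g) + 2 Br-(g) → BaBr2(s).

ΔHf° = 1·ΔHsub + 1·(ΣIE) + 1·D(Br2) + 2·EA + U
-757.3 = 1·(+180.0) + 1·(+1468.1) + 1·(+223.8) + 2·(-324.6) + U
U = -757.3 − (+1222.7) = -1980.0 kJ/mol

U = -1980.0 kJ/mol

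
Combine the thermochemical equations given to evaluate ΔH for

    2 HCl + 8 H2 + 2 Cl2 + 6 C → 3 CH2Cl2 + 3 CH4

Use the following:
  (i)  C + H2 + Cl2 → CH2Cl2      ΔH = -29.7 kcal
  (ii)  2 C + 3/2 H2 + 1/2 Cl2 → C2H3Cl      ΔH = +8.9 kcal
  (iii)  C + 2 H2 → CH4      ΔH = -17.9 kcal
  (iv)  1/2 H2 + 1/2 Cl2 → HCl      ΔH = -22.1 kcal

(i) × 3 (×3 to match 3 CH2Cl2 in the target): (3)·(-29.7) = -89.1 kcal
(ii): not needed (C2H3Cl appears nowhere else).
(iii) × 3 (×3 to match 3 CH4 in the target): (3)·(-17.9) = -53.7 kcal
(iv) reversed and × 2 (HCl must end up as a reactant; scale by 2 for the 2 HCl): (-2)·(-22.1) = +44.2 kcal
Summing the manipulated equations, ΔH = (3)·(-29.7) + (3)·(-17.9) + (-2)·(-22.1) = -98.6 kcal

ΔH = -98.6 kcal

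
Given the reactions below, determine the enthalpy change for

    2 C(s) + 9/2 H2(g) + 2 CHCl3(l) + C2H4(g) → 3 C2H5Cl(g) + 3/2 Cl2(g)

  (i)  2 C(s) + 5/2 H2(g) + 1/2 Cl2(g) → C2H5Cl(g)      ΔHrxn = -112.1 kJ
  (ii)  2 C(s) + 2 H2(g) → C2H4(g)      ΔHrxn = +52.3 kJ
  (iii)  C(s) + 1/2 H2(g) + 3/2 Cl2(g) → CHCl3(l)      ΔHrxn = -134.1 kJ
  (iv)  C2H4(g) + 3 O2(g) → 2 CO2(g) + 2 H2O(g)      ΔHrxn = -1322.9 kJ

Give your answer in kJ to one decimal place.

(i) × 3 (scale by 3 for the 3 C2H5Cl(g)): (3)·(-112.1) = -336.3 kJ
(ii) reversed: -52.3 kJ
(iii) reversed and × 2 (reverse to put CHCl3(l) on the reactant side; scale by 2 for the 2 CHCl3(l)): (-2)·(-134.1) = +268.2 kJ
(iv): not needed (H2O(g) appears nowhere else).
Since enthalpy is a state function, ΔHrxn = (-336.3) + (-52.3) + (+268.2) = -120.4 kJ

ΔHrxn = -120.4 kJ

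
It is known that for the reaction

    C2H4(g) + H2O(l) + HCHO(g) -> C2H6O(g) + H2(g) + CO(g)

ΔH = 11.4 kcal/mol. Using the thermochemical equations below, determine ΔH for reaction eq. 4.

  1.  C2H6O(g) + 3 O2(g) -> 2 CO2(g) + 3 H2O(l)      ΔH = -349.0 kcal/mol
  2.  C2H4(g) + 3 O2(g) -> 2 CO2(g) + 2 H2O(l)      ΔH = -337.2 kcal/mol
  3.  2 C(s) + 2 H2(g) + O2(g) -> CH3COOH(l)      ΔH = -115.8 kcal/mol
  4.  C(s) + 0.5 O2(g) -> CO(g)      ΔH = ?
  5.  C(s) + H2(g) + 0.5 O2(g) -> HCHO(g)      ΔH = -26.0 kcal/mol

ΔH = -26.4 kcal/mol

eq. 1 reversed: +349.0 kcal/mol
eq. 2 as written: -337.2 kcal/mol
eq. 3: not needed.
eq. 4 as written: contributes x
eq. 5 reversed: +26.0 kcal/mol
+11.4 = (+349.0) + (-337.2) + (+26.0) + x
x = (+11.4 − (+37.8)) / (1) = -26.4 kcal/mol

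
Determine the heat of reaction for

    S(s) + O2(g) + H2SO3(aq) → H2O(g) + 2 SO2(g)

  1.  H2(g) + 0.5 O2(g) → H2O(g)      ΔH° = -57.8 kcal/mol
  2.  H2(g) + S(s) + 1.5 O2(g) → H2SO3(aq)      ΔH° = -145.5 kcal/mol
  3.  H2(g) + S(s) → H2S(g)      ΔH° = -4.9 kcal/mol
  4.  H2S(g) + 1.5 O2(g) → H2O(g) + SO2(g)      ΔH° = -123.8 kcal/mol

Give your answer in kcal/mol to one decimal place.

eq. 1 reversed: +57.8 kcal/mol
eq. 2 reversed (H2SO3(aq) must end up as a reactant): +145.5 kcal/mol
eq. 3 × 2: (2)·(-4.9) = -9.8 kcal/mol
eq. 4 × 2 (scale by 2 for the 2 SO2(g)): (2)·(-123.8) = -247.6 kcal/mol
Summing the manipulated equations, ΔH° = (-1)·(-57.8) + (-1)·(-145.5) + (2)·(-4.9) + (2)·(-123.8) = -54.1 kcal/mol

ΔH° = -54.1 kcal/mol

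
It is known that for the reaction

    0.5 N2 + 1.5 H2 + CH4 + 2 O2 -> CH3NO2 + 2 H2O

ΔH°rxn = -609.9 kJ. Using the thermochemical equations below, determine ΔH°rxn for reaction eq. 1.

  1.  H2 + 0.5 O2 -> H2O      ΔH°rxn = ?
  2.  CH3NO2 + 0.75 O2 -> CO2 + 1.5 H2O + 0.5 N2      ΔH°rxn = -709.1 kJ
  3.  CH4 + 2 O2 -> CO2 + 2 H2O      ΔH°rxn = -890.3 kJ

eq. 1 × 3/2: contributes 3/2·x
eq. 2 reversed: +709.1 kJ
eq. 3 as written: -890.3 kJ
-609.9 = (+709.1) + (-890.3) + 3/2·x
x = (-609.9 − (-181.2)) / (3/2) = -285.8 kJ

ΔH°rxn = -285.8 kJ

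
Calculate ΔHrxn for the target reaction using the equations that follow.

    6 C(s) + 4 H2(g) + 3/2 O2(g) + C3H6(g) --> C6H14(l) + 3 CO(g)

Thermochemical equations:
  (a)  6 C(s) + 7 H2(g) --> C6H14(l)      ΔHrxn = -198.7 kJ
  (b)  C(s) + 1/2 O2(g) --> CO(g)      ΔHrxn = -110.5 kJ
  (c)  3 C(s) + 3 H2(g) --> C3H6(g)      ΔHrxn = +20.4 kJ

(a) as written: -198.7 kJ
(b) × 3: (3)·(-110.5) = -331.5 kJ
(c) reversed: -20.4 kJ
ΔHrxn = (1)·(-198.7) + (3)·(-110.5) + (-1)·(+20.4) = -550.6 kJ

ΔHrxn = -550.6 kJ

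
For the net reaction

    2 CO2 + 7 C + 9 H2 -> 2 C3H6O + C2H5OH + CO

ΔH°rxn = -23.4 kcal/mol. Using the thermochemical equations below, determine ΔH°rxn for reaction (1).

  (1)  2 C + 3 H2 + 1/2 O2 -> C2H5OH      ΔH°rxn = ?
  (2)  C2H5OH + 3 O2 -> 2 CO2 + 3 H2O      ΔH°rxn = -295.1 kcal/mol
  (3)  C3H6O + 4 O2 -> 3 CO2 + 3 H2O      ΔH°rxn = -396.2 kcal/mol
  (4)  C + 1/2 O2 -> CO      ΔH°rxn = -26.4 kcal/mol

(1) × 3 (×3 to match 9 H2 in the target): contributes 3·x
(2) × 2: (2)·(-295.1) = -590.2 kcal/mol
(3) reversed and × 2 (C3H6O must end up as a product; scale by 2 for the 2 C3H6O): (-2)·(-396.2) = +792.4 kcal/mol
(4) as written (CO already on the product side): -26.4 kcal/mol
-23.4 = (-590.2) + (+792.4) + (-26.4) + 3·x
x = (-23.4 − (+175.8)) / (3) = -66.4 kcal/mol

ΔH°rxn = -66.4 kcal/mol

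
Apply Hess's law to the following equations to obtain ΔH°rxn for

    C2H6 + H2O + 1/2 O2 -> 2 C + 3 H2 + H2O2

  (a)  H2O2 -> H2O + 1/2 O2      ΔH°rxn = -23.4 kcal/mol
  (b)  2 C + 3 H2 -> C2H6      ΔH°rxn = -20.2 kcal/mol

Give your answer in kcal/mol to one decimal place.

(a) reversed (reverse to put H2O2 on the product side): +23.4 kcal/mol
(b) reversed (C2H6 must end up as a reactant): +20.2 kcal/mol
ΔH°rxn = (-1)·(-23.4) + (-1)·(-20.2) = 43.6 kcal/mol

ΔH°rxn = 43.6 kcal/mol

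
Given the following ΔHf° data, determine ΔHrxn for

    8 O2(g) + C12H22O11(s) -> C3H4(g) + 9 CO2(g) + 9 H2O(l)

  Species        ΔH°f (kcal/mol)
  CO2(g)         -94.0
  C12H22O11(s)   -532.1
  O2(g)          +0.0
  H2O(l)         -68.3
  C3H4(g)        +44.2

ΔHrxn = -884.4 kcal/mol

ΔH°rxn = Σ nΔHf°(products) − Σ nΔHf°(reactants).
Products: 1·(+44.2) + 9·(-94.0) + 9·(-68.3) = -1416.5
Reactants: 8·(+0.0) + 1·(-532.1) = -532.1
ΔHrxn = (-1416.5) − (-532.1) = -884.4 kcal/mol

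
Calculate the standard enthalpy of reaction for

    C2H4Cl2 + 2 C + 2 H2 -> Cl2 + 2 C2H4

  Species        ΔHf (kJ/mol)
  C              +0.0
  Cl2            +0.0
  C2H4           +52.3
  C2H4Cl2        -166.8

ΔH_rxn = 271.4 kJ/mol

Products: 1·(+0.0) + 2·(+52.3) = +104.6
Reactants: 1·(-166.8) + 2·(+0.0) + 2·(+0.0) = -166.8
ΔH_rxn = (+104.6) − (-166.8) = 271.4 kJ/mol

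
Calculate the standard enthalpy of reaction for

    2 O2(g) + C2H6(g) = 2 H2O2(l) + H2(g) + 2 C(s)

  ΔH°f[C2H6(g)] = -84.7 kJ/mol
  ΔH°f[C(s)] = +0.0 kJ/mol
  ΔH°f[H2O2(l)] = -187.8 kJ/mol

ΔH°rxn = Σ nΔHf°(products) − Σ nΔHf°(reactants).
Products: 2·(-187.8) + 1·(+0.0) + 2·(+0.0) = -375.6
Reactants: 2·(+0.0) + 1·(-84.7) = -84.7
ΔH° = (-375.6) − (-84.7) = -290.9 kJ/mol

ΔH° = -290.9 kJ/mol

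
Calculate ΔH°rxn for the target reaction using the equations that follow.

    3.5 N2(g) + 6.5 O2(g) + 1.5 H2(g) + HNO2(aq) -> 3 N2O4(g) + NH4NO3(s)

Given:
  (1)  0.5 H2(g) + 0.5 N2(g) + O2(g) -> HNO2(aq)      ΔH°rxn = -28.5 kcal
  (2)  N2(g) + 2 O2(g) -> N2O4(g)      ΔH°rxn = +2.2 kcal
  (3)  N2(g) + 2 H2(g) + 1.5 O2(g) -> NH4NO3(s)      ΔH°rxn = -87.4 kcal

ΔH°rxn = -52.3 kcal

(1) reversed: +28.5 kcal
(2) × 3: (3)·(+2.2) = +6.6 kcal
(3) as written: -87.4 kcal
By Hess's law, ΔH°rxn = (-1)·(-28.5) + (3)·(+2.2) + (1)·(-87.4) = -52.3 kcal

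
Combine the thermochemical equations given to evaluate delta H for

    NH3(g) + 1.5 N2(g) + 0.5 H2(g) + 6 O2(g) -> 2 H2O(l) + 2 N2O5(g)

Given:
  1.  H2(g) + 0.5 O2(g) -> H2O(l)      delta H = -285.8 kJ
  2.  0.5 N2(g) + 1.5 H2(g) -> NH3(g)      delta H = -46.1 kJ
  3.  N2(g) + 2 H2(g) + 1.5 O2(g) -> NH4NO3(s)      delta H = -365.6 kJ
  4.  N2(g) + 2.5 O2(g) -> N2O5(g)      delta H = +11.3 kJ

delta H = -502.9 kJ

eq. 1 × 2: (2)·(-285.8) = -571.6 kJ
eq. 2 reversed: +46.1 kJ
eq. 3: not needed.
eq. 4 × 2: (2)·(+11.3) = +22.6 kJ
Summing the manipulated equations, delta H = (-571.6) + (+46.1) + (+22.6) = -502.9 kJ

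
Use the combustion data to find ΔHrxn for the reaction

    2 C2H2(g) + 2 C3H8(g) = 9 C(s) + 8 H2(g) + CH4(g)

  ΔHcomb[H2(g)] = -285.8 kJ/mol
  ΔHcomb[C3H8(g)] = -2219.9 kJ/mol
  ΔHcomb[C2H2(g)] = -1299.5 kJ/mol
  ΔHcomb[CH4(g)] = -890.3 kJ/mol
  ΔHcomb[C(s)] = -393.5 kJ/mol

ΔHrxn = -320.6 kJ/mol

With combustion enthalpies, reactants minus products:
= [2·(-1299.5) + 2·(-2219.9)] − [9·(-393.5) + 8·(-285.8) + 1·(-890.3)]
= -320.6 kJ/mol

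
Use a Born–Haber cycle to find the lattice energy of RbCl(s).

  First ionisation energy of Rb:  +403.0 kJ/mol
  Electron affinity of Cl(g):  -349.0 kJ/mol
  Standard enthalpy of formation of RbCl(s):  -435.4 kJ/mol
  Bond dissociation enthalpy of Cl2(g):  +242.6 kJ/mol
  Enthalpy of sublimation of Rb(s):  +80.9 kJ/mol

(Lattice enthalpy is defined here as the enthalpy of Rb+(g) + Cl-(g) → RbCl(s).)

U = -691.6 kJ/mol

ΔHf° = 1·ΔHsub + 1·(ΣIE) + 1/2·D(Cl2) + 1·EA + U
-435.4 = 1·(+80.9) + 1·(+403.0) + 1/2·(+242.6) + 1·(-349.0) + U
U = -435.4 − (+256.2) = -691.6 kJ/mol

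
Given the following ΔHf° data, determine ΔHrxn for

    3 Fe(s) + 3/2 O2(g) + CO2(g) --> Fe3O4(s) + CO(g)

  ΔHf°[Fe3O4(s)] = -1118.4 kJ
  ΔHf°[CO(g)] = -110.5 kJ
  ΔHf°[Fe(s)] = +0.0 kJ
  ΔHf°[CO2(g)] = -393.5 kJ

ΔHrxn = -835.4 kJ

Products: 1·(-1118.4) + 1·(-110.5) = -1228.9
Reactants: 3·(+0.0) + 3/2·(+0.0) + 1·(-393.5) = -393.5
ΔHrxn = (-1228.9) − (-393.5) = -835.4 kJ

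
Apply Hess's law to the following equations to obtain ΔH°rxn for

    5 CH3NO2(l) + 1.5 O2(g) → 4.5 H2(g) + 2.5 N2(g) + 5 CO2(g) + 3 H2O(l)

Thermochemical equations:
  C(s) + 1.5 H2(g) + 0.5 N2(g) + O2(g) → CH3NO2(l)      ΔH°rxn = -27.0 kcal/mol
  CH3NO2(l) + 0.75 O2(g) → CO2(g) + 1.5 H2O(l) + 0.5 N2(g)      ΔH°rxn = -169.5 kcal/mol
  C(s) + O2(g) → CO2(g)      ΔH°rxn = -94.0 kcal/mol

equation 1 reversed and × 3 (H2(g) must end up as a product; scale by 3 for the 9/2 H2(g)): (-3)·(-27.0) = +81.0 kcal/mol
equation 2 × 2 (scale by 2 for the 3 H2O(l)): (2)·(-169.5) = -339.0 kcal/mol
equation 3 × 3: (3)·(-94.0) = -282.0 kcal/mol
ΔH°rxn = (+81.0) + (-339.0) + (-282.0) = -540.0 kcal/mol

ΔH°rxn = -540.0 kcal/mol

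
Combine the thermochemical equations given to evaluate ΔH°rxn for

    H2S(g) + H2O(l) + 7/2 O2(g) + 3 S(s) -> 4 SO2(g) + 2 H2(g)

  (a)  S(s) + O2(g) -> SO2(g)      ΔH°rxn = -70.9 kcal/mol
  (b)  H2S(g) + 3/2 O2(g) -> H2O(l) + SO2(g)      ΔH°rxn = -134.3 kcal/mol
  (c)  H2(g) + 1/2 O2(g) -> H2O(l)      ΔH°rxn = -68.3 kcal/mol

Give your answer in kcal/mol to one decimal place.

(a) × 3: (3)·(-70.9) = -212.7 kcal/mol
(b) as written: -134.3 kcal/mol
(c) reversed and × 2: (-2)·(-68.3) = +136.6 kcal/mol
Summing the manipulated equations, ΔH°rxn = (3)·(-70.9) + (1)·(-134.3) + (-2)·(-68.3) = -210.4 kcal/mol

ΔH°rxn = -210.4 kcal/mol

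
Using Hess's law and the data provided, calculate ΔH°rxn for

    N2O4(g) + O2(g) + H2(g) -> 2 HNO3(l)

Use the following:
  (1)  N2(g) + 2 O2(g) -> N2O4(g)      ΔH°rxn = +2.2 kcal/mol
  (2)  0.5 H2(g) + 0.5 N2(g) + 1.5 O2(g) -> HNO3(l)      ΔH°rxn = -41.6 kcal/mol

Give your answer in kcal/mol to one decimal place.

ΔH°rxn = -85.4 kcal/mol

(1) reversed: -2.2 kcal/mol
(2) × 2: (2)·(-41.6) = -83.2 kcal/mol
Since enthalpy is a state function, ΔH°rxn = (-2.2) + (-83.2) = -85.4 kcal/mol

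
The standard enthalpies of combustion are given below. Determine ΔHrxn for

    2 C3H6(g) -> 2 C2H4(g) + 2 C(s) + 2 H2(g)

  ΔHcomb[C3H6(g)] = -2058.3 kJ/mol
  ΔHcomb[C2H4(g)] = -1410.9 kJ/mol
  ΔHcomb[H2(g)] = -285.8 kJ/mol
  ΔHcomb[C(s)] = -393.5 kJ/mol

ΔHrxn = 63.8 kJ/mol

With combustion enthalpies, reactants minus products:
= [2·(-2058.3)] − [2·(-1410.9) + 2·(-393.5) + 2·(-285.8)]
= 63.8 kJ/mol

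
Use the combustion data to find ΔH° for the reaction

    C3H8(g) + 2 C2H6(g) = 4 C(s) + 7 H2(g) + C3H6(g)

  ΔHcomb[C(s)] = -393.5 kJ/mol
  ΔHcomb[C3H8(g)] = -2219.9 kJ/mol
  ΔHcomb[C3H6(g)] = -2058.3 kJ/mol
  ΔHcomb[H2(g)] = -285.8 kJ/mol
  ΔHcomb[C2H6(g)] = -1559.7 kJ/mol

ΔH° = 293.6 kJ/mol

With combustion enthalpies, reactants minus products:
= [1·(-2219.9) + 2·(-1559.7)] − [4·(-393.5) + 7·(-285.8) + 1·(-2058.3)]
= 293.6 kJ/mol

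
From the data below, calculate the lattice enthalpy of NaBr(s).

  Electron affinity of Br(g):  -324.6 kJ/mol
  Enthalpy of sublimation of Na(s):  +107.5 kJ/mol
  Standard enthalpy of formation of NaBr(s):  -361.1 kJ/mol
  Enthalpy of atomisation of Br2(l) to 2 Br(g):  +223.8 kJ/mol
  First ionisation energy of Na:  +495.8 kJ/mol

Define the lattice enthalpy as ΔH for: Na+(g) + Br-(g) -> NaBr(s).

ΔHf° = 1·ΔHsub + 1·(ΣIE) + 1/2·D(Br2) + 1·EA + U
-361.1 = 1·(+107.5) + 1·(+495.8) + 1/2·(+223.8) + 1·(-324.6) + U
U = -361.1 − (+390.6) = -751.7 kJ/mol

U = -751.7 kJ/mol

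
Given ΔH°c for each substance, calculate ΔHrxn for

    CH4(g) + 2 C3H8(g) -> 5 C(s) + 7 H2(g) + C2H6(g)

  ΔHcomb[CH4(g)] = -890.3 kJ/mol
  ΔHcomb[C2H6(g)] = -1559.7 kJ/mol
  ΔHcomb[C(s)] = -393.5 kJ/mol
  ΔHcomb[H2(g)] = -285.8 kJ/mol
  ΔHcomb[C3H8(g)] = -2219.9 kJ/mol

ΔHrxn = 197.7 kJ/mol

Using ΔH = Σ nΔHc°(reactants) − Σ nΔHc°(products):
= [1·(-890.3) + 2·(-2219.9)] − [5·(-393.5) + 7·(-285.8) + 1·(-1559.7)]
= 197.7 kJ/mol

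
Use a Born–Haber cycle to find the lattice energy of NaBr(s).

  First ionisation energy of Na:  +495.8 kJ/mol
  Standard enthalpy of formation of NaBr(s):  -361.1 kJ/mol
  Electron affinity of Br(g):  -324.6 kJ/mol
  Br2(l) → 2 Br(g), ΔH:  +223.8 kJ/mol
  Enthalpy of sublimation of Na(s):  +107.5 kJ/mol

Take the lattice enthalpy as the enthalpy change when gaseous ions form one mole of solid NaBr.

U = -751.7 kJ/mol

ΔHf° = 1·ΔHsub + 1·(ΣIE) + 1/2·D(Br2) + 1·EA + U
-361.1 = 1·(+107.5) + 1·(+495.8) + 1/2·(+223.8) + 1·(-324.6) + U
U = -361.1 − (+390.6) = -751.7 kJ/mol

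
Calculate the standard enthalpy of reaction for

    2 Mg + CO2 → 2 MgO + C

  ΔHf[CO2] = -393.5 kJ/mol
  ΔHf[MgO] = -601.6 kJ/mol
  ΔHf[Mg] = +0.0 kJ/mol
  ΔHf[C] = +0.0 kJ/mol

Products: 2·(-601.6) + 1·(+0.0) = -1203.2
Reactants: 2·(+0.0) + 1·(-393.5) = -393.5
ΔHrxn = (-1203.2) − (-393.5) = -809.7 kJ/mol

ΔHrxn = -809.7 kJ/mol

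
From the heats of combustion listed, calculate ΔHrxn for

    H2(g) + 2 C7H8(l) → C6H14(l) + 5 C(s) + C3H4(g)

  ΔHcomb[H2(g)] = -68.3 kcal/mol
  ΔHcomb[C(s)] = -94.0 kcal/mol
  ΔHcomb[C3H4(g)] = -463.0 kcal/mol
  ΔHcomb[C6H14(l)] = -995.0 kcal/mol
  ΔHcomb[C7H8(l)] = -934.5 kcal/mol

ΔHrxn = -9.3 kcal/mol

With combustion enthalpies, reactants minus products:
= [1·(-68.3) + 2·(-934.5)] − [1·(-995.0) + 5·(-94.0) + 1·(-463.0)]
= -9.3 kcal/mol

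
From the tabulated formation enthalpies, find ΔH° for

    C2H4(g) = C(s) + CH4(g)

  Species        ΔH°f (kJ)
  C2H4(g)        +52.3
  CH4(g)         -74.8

Products: 1·(+0.0) + 1·(-74.8) = -74.8
Reactants: 1·(+52.3) = +52.3
ΔH° = (-74.8) − (+52.3) = -127.1 kJ

ΔH° = -127.1 kJ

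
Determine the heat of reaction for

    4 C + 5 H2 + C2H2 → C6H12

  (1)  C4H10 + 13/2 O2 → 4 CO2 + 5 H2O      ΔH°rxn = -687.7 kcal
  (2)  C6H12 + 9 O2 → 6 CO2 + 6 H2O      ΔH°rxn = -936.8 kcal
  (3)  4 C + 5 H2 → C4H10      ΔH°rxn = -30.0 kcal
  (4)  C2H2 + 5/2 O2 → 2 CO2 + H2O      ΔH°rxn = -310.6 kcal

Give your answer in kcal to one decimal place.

ΔH°rxn = -91.5 kcal

(1) as written: -687.7 kcal
(2) reversed (reverse to put C6H12 on the product side): +936.8 kcal
(3) as written (C already on the reactant side): -30.0 kcal
(4) as written (C2H2 already on the reactant side): -310.6 kcal
ΔH°rxn = (-687.7) + (+936.8) + (-30.0) + (-310.6) = -91.5 kcal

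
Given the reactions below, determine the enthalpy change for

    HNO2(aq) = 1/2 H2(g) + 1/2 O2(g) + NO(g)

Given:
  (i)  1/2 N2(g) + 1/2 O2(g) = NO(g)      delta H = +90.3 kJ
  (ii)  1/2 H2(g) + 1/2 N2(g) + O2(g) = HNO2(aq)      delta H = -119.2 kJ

delta H = 209.5 kJ

(i) as written: +90.3 kJ
(ii) reversed: +119.2 kJ
delta H = (+90.3) + (+119.2) = 209.5 kJ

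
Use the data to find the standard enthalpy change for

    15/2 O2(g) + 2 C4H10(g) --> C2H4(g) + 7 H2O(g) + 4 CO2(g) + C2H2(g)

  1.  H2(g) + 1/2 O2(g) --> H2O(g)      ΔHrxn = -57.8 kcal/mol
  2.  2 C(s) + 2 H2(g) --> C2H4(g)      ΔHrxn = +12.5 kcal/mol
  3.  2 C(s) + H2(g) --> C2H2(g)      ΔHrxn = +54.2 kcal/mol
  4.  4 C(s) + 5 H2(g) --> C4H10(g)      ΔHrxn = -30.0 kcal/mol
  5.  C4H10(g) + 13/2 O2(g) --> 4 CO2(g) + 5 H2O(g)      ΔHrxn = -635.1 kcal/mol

eq. 1 × 2: (2)·(-57.8) = -115.6 kcal/mol
eq. 2 as written: +12.5 kcal/mol
eq. 3 as written: +54.2 kcal/mol
eq. 4 reversed: +30.0 kcal/mol
eq. 5 as written: -635.1 kcal/mol
ΔHrxn = (-115.6) + (+12.5) + (+54.2) + (+30.0) + (-635.1) = -654.0 kcal/mol

ΔHrxn = -654.0 kcal/mol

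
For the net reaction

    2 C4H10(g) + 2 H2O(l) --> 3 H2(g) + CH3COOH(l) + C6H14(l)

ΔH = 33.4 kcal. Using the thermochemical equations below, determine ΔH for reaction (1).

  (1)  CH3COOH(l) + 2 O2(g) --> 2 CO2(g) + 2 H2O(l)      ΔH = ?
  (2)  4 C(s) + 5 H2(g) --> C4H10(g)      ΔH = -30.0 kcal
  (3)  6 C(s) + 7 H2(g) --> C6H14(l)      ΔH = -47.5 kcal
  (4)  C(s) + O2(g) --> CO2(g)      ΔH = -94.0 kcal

(1) reversed: contributes −x
(2) reversed and × 2: (-2)·(-30.0) = +60.0 kcal
(3) as written: -47.5 kcal
(4) × 2: (2)·(-94.0) = -188.0 kcal
+33.4 = (+60.0) + (-47.5) + (-188.0) − x
x = (+33.4 − (-175.5)) / (-1) = -208.9 kcal

ΔH = -208.9 kcal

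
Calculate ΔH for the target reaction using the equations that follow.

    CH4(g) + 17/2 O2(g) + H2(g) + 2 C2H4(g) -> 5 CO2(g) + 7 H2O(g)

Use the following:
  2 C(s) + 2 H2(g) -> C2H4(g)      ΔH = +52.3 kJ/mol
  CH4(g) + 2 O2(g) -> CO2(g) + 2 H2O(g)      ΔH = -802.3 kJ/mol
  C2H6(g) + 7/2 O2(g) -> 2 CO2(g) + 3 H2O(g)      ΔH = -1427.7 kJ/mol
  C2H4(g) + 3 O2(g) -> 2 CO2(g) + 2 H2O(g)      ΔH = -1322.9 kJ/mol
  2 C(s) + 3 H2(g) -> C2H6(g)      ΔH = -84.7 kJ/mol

ΔH = -3689.9 kJ/mol

equation 1 reversed: -52.3 kJ/mol
equation 2 as written: -802.3 kJ/mol
equation 3 as written: -1427.7 kJ/mol
equation 4 as written: -1322.9 kJ/mol
equation 5 as written: -84.7 kJ/mol
ΔH = (-52.3) + (-802.3) + (-1427.7) + (-1322.9) + (-84.7) = -3689.9 kJ/mol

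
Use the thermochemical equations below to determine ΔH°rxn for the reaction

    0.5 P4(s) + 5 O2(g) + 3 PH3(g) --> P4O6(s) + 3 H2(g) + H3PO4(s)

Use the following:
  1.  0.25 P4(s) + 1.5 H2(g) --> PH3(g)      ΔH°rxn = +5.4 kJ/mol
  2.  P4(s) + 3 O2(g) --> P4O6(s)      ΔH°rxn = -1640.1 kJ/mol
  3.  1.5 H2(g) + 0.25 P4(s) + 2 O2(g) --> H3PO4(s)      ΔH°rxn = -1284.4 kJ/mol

eq. 1 reversed and × 3: (-3)·(+5.4) = -16.2 kJ/mol
eq. 2 as written: -1640.1 kJ/mol
eq. 3 as written: -1284.4 kJ/mol
ΔH°rxn = (-3)·(+5.4) + (1)·(-1640.1) + (1)·(-1284.4) = -2940.7 kJ/mol

ΔH°rxn = -2940.7 kJ/mol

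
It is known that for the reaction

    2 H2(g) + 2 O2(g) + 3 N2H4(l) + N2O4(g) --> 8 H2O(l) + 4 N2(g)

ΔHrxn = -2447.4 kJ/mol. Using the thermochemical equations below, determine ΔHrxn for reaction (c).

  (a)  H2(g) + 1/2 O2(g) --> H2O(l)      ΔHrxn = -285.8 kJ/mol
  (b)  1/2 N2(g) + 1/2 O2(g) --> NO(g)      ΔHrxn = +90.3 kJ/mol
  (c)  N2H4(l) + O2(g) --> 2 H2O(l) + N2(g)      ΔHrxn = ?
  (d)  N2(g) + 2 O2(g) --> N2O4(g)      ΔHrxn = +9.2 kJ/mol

(a) × 2: (2)·(-285.8) = -571.6 kJ/mol
(b): not needed.
(c) × 3: contributes 3·x
(d) reversed: -9.2 kJ/mol
-2447.4 = (-571.6) + (-9.2) + 3·x
x = (-2447.4 − (-580.8)) / (3) = -622.2 kJ/mol

ΔHrxn = -622.2 kJ/mol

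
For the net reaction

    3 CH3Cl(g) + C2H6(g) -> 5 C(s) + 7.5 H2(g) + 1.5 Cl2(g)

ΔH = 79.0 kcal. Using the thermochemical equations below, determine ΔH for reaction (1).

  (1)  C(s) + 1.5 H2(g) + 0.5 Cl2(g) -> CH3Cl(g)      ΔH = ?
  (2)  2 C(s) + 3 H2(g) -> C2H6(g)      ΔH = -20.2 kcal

ΔH = -19.6 kcal

(1) reversed and × 3 (reverse to put CH3Cl(g) on the reactant side; scale by 3 for the 3 CH3Cl(g)): contributes −3·x
(2) reversed (C2H6(g) must end up as a reactant): +20.2 kcal
+79.0 = (+20.2) − 3·x
x = (+79.0 − (+20.2)) / (-3) = -19.6 kcal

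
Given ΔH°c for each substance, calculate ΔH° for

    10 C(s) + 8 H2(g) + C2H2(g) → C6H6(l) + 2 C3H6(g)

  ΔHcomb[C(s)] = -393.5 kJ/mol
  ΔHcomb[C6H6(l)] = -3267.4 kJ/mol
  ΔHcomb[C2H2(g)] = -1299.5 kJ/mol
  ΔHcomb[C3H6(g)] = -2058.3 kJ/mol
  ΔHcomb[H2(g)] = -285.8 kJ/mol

Using ΔH = Σ nΔHc°(reactants) − Σ nΔHc°(products):
= [10·(-393.5) + 8·(-285.8) + 1·(-1299.5)] − [1·(-3267.4) + 2·(-2058.3)]
= -136.9 kJ/mol

ΔH° = -136.9 kJ/mol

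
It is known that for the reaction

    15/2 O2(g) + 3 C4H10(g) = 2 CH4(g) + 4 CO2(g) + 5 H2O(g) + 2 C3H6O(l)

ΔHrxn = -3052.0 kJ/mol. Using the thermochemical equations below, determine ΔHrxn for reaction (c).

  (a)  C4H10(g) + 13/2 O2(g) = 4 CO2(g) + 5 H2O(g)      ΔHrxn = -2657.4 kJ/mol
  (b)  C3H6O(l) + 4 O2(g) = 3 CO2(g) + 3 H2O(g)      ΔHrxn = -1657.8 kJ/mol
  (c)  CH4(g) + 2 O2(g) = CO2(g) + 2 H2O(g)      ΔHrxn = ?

(a) × 3: (3)·(-2657.4) = -7972.2 kJ/mol
(b) reversed and × 2: (-2)·(-1657.8) = +3315.6 kJ/mol
(c) reversed and × 2: contributes −2·x
-3052.0 = (-7972.2) + (+3315.6) − 2·x
x = (-3052.0 − (-4656.6)) / (-2) = -802.3 kJ/mol

ΔHrxn = -802.3 kJ/mol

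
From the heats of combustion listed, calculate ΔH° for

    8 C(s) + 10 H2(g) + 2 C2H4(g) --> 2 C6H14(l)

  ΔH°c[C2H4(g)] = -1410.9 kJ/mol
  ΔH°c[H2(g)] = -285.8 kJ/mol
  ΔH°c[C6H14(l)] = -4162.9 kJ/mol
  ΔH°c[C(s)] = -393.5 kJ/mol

ΔH° = -502.0 kJ/mol

With combustion enthalpies, reactants minus products:
= [8·(-393.5) + 10·(-285.8) + 2·(-1410.9)] − [2·(-4162.9)]
= -502.0 kJ/mol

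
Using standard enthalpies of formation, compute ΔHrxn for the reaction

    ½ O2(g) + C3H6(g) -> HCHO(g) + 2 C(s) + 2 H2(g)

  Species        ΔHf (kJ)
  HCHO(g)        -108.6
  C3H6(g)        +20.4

ΔHrxn = -129.0 kJ

Products: 1·(-108.6) + 2·(+0.0) + 2·(+0.0) = -108.6
Reactants: 1/2·(+0.0) + 1·(+20.4) = +20.4
ΔHrxn = (-108.6) − (+20.4) = -129.0 kJ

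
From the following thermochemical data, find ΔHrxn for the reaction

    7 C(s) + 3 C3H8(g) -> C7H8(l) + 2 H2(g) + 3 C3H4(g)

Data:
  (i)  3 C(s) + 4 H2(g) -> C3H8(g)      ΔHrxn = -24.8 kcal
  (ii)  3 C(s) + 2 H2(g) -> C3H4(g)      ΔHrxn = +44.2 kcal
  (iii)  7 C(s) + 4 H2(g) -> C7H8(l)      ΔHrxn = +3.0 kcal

(i) reversed and × 3 (reverse to put C3H8(g) on the reactant side; scale by 3 for the 3 C3H8(g)): (-3)·(-24.8) = +74.4 kcal
(ii) × 3 (scale by 3 for the 3 C3H4(g)): (3)·(+44.2) = +132.6 kcal
(iii) as written (C7H8(l) already on the product side): +3.0 kcal
ΔHrxn = (+74.4) + (+132.6) + (+3.0) = 210.0 kcal

ΔHrxn = 210.0 kcal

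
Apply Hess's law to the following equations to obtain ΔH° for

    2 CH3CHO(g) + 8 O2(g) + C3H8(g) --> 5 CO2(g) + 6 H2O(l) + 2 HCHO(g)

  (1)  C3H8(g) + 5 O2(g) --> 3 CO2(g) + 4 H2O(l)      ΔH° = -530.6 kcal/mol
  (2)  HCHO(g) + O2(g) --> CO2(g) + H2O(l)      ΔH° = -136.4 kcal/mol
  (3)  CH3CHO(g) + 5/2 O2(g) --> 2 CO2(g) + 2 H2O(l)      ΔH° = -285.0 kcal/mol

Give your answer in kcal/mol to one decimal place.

ΔH° = -827.8 kcal/mol

(1) as written: -530.6 kcal/mol
(2) reversed and × 2: (-2)·(-136.4) = +272.8 kcal/mol
(3) × 2: (2)·(-285.0) = -570.0 kcal/mol
By Hess's law, ΔH° = (-530.6) + (+272.8) + (-570.0) = -827.8 kcal/mol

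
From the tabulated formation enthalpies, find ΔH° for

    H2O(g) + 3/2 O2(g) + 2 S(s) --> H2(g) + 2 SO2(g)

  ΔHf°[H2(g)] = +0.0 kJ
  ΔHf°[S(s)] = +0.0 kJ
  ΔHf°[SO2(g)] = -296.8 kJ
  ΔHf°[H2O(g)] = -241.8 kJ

ΔH° = -351.8 kJ

Products: 1·(+0.0) + 2·(-296.8) = -593.6
Reactants: 1·(-241.8) + 3/2·(+0.0) + 2·(+0.0) = -241.8
ΔH° = (-593.6) − (-241.8) = -351.8 kJ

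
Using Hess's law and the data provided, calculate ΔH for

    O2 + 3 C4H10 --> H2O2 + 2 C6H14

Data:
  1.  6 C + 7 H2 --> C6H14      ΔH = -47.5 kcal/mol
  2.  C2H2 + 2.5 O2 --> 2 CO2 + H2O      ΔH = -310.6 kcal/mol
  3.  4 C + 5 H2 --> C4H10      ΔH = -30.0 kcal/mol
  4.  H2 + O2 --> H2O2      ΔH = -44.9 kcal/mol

eq. 1 × 2 (scale by 2 for the 2 C6H14): (2)·(-47.5) = -95.0 kcal/mol
eq. 2: not needed (C2H2 appears nowhere else).
eq. 3 reversed and × 3 (C4H10 must end up as a reactant; scale by 3 for the 3 C4H10): (-3)·(-30.0) = +90.0 kcal/mol
eq. 4 as written (H2O2 already on the product side): -44.9 kcal/mol
ΔH = (-95.0) + (+90.0) + (-44.9) = -49.9 kcal/mol

ΔH = -49.9 kcal/mol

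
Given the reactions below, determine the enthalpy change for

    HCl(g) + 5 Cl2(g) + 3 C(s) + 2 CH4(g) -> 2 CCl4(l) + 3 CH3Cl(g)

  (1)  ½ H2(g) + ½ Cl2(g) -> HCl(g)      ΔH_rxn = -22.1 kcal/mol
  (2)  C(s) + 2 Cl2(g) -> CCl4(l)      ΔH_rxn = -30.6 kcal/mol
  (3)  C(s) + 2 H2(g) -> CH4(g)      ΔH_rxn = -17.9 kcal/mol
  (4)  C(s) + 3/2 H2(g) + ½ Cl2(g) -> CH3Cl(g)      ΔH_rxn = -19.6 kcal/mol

(1) reversed: +22.1 kcal/mol
(2) × 2: (2)·(-30.6) = -61.2 kcal/mol
(3) reversed and × 2: (-2)·(-17.9) = +35.8 kcal/mol
(4) × 3: (3)·(-19.6) = -58.8 kcal/mol
ΔH_rxn = (+22.1) + (-61.2) + (+35.8) + (-58.8) = -62.1 kcal/mol

ΔH_rxn = -62.1 kcal/mol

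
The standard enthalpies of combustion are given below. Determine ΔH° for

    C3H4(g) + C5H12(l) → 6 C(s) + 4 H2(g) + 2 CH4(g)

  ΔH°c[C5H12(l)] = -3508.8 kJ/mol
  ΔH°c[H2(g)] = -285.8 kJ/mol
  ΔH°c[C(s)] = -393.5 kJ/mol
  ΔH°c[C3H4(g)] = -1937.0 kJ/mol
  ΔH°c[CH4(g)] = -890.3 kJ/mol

With combustion enthalpies, reactants minus products:
= [1·(-1937.0) + 1·(-3508.8)] − [6·(-393.5) + 4·(-285.8) + 2·(-890.3)]
= -161.0 kJ/mol

ΔH° = -161.0 kJ/mol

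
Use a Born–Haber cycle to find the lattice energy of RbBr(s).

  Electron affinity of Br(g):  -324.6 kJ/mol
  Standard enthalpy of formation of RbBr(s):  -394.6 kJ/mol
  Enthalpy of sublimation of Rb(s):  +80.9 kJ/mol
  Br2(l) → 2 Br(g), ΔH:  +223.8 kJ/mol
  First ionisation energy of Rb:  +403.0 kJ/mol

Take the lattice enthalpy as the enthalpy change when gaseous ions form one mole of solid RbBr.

ΔHf° = 1·ΔHsub + 1·(ΣIE) + 1/2·D(Br2) + 1·EA + U
-394.6 = 1·(+80.9) + 1·(+403.0) + 1/2·(+223.8) + 1·(-324.6) + U
U = -394.6 − (+271.2) = -665.8 kJ/mol

U = -665.8 kJ/mol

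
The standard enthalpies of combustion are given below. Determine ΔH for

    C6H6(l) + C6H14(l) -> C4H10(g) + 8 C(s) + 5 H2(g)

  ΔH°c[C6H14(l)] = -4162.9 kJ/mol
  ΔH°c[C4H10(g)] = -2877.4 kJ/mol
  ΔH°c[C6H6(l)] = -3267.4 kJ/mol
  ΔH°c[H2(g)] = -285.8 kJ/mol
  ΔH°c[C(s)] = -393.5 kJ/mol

ΔH = 24.1 kJ/mol

With combustion enthalpies, reactants minus products:
= [1·(-3267.4) + 1·(-4162.9)] − [1·(-2877.4) + 8·(-393.5) + 5·(-285.8)]
= 24.1 kJ/mol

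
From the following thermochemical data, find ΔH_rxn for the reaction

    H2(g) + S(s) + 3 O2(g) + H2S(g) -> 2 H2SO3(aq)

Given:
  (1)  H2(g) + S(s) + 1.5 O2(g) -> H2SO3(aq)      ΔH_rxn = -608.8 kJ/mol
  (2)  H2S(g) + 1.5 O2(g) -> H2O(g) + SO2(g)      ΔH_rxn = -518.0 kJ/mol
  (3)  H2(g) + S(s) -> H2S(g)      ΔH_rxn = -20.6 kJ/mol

ΔH_rxn = -1197.0 kJ/mol

(1) × 2 (scale by 2 for the 2 H2SO3(aq)): (2)·(-608.8) = -1217.6 kJ/mol
(2): not needed (SO2(g) appears nowhere else).
(3) reversed: +20.6 kJ/mol
Since enthalpy is a state function, ΔH_rxn = (-1217.6) + (+20.6) = -1197.0 kJ/mol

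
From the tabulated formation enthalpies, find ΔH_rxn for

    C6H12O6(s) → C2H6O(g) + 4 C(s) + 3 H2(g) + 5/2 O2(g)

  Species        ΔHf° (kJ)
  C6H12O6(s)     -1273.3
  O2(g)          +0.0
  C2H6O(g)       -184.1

Products: 1·(-184.1) + 4·(+0.0) + 3·(+0.0) + 5/2·(+0.0) = -184.1
Reactants: 1·(-1273.3) = -1273.3
ΔH_rxn = (-184.1) − (-1273.3) = 1089.2 kJ

ΔH_rxn = 1089.2 kJ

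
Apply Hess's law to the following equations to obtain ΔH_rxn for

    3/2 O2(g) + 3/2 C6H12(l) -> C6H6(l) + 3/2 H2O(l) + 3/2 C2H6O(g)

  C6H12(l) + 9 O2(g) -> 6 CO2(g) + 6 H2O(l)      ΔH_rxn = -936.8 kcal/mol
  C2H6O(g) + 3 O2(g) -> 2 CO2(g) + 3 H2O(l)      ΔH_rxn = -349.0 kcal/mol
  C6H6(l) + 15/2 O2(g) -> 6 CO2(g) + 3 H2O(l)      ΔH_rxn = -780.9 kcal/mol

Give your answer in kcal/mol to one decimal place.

ΔH_rxn = -100.8 kcal/mol

equation 1 × 3/2: (3/2)·(-936.8) = -1405.2 kcal/mol
equation 2 reversed and × 3/2: (-3/2)·(-349.0) = +523.5 kcal/mol
equation 3 reversed: +780.9 kcal/mol
ΔH_rxn = (-1405.2) + (+523.5) + (+780.9) = -100.8 kcal/mol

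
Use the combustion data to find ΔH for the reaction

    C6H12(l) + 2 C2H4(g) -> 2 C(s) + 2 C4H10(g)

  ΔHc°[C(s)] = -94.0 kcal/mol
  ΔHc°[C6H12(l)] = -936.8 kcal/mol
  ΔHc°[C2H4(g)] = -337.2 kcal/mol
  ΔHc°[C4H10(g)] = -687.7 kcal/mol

Using ΔH = Σ nΔHc°(reactants) − Σ nΔHc°(products):
= [1·(-936.8) + 2·(-337.2)] − [2·(-94.0) + 2·(-687.7)]
= -47.8 kcal/mol

ΔH = -47.8 kcal/mol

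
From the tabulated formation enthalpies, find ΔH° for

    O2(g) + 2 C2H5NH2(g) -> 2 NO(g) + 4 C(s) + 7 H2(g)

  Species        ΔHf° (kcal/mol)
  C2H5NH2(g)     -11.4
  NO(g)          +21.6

Products: 2·(+21.6) + 4·(+0.0) + 7·(+0.0) = +43.2
Reactants: 1·(+0.0) + 2·(-11.4) = -22.8
ΔH° = (+43.2) − (-22.8) = 66.0 kcal/mol

ΔH° = 66.0 kcal/mol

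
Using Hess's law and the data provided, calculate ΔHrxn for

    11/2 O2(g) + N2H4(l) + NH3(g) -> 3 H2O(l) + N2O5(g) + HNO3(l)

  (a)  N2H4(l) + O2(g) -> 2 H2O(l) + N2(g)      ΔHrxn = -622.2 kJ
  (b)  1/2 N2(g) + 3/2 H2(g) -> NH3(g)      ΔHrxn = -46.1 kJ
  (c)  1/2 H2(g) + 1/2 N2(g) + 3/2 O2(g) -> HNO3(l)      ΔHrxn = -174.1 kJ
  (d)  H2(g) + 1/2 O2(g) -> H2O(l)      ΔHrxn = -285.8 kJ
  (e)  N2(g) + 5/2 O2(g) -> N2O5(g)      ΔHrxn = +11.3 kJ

ΔHrxn = -1024.7 kJ

(a) as written (N2H4(l) already on the reactant side): -622.2 kJ
(b) reversed (NH3(g) must end up as a reactant): +46.1 kJ
(c) as written (HNO3(l) already on the product side): -174.1 kJ
(d) as written: -285.8 kJ
(e) as written (N2O5(g) already on the product side): +11.3 kJ
ΔHrxn = (-622.2) + (+46.1) + (-174.1) + (-285.8) + (+11.3) = -1024.7 kJ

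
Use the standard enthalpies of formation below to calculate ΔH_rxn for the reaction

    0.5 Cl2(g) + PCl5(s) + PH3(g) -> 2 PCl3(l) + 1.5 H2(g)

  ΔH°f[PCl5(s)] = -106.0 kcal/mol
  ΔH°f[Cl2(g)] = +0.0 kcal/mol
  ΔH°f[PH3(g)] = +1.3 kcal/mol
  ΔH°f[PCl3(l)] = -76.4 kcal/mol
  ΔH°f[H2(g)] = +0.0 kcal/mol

ΔH_rxn = -48.1 kcal/mol

Products: 2·(-76.4) + 3/2·(+0.0) = -152.8
Reactants: 1/2·(+0.0) + 1·(-106.0) + 1·(+1.3) = -104.7
ΔH_rxn = (-152.8) − (-104.7) = -48.1 kcal/mol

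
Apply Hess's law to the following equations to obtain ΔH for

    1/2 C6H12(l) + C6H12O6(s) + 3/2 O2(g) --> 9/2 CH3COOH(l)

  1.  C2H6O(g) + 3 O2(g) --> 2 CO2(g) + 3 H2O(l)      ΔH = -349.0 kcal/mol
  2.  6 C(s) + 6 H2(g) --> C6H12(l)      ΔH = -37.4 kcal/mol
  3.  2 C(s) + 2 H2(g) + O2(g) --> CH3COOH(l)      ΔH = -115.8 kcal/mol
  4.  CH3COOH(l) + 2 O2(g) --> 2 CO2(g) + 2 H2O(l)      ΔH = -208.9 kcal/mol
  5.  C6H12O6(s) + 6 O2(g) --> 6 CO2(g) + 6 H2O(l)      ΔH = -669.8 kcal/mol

ΔH = -198.1 kcal/mol

eq. 1: not needed (C2H6O(g) appears nowhere else).
eq. 2 reversed and × 1/2 (C6H12(l) must end up as a reactant; ×1/2 to match 1/2 C6H12(l) in the target): (-1/2)·(-37.4) = +18.7 kcal/mol
eq. 3 × 3/2: (3/2)·(-115.8) = -173.7 kcal/mol
eq. 4 reversed and × 3: (-3)·(-208.9) = +626.7 kcal/mol
eq. 5 as written (C6H12O6(s) already on the reactant side): -669.8 kcal/mol
By Hess's law, ΔH = (-1/2)·(-37.4) + (3/2)·(-115.8) + (-3)·(-208.9) + (1)·(-669.8) = -198.1 kcal/mol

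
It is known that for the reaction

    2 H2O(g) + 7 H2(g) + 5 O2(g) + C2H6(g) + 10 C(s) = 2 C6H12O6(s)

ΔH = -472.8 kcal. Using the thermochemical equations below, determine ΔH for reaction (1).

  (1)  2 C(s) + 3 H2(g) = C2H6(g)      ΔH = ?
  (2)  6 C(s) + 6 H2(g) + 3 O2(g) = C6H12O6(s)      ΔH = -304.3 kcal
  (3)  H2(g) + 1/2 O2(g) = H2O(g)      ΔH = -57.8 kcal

ΔH = -20.2 kcal

(1) reversed (C2H6(g) must end up as a reactant): contributes −x
(2) × 2 (×2 to match 2 C6H12O6(s) in the target): (2)·(-304.3) = -608.6 kcal
(3) reversed and × 2 (reverse to put H2O(g) on the reactant side; ×2 to match 2 H2O(g) in the target): (-2)·(-57.8) = +115.6 kcal
-472.8 = (-608.6) + (+115.6) − x
x = (-472.8 − (-493.0)) / (-1) = -20.2 kcal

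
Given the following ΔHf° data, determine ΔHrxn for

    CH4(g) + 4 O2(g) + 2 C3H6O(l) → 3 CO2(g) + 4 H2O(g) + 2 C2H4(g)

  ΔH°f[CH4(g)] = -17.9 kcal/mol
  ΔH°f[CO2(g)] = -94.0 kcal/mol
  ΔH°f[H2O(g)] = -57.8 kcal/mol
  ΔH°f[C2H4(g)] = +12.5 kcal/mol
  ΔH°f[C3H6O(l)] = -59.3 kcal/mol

ΔHrxn = -351.7 kcal/mol

Products: 3·(-94.0) + 4·(-57.8) + 2·(+12.5) = -488.2
Reactants: 1·(-17.9) + 4·(+0.0) + 2·(-59.3) = -136.5
ΔHrxn = (-488.2) − (-136.5) = -351.7 kcal/mol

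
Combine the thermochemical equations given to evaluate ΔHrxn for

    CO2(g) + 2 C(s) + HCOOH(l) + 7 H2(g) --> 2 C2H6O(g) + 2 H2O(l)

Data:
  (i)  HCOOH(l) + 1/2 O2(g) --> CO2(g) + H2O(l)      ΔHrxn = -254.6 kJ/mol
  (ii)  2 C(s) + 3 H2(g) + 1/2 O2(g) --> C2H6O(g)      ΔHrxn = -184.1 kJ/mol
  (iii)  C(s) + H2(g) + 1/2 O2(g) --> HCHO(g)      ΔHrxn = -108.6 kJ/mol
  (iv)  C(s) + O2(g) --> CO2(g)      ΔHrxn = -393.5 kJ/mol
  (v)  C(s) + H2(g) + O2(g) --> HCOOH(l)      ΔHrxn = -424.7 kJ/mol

ΔHrxn = -121.6 kJ/mol

(i) × 2 (×2 to match 2 H2O(l) in the target): (2)·(-254.6) = -509.2 kJ/mol
(ii) × 2 (×2 to match 2 C2H6O(g) in the target): (2)·(-184.1) = -368.2 kJ/mol
(iii): not needed (HCHO(g) appears nowhere else).
(iv) reversed and × 3: (-3)·(-393.5) = +1180.5 kJ/mol
(v) as written: -424.7 kJ/mol
ΔHrxn = (2)·(-254.6) + (2)·(-184.1) + (-3)·(-393.5) + (1)·(-424.7) = -121.6 kJ/mol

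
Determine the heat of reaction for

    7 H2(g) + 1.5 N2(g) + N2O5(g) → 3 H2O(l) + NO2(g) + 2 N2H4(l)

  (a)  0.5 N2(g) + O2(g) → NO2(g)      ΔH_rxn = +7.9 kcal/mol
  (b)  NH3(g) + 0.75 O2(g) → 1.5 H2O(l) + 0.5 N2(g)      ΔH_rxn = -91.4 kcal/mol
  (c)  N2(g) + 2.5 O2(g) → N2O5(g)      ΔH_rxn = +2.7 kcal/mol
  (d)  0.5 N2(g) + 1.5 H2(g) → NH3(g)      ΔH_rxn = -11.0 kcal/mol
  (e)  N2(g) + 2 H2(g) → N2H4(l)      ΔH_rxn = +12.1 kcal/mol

ΔH_rxn = -175.4 kcal/mol

(a) as written (NO2(g) already on the product side): +7.9 kcal/mol
(b) × 2 (scale by 2 for the 3 H2O(l)): (2)·(-91.4) = -182.8 kcal/mol
(c) reversed (reverse to put N2O5(g) on the reactant side): -2.7 kcal/mol
(d) × 2: (2)·(-11.0) = -22.0 kcal/mol
(e) × 2 (×2 to match 2 N2H4(l) in the target): (2)·(+12.1) = +24.2 kcal/mol
ΔH_rxn = (+7.9) + (-182.8) + (-2.7) + (-22.0) + (+24.2) = -175.4 kcal/mol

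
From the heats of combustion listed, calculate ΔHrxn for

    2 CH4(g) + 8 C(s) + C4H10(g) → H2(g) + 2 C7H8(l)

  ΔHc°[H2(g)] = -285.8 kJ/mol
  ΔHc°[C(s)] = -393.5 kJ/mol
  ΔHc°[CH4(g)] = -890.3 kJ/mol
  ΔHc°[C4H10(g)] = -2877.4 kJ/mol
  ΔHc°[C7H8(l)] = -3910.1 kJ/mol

ΔHrxn = 300.0 kJ/mol

Using ΔH = Σ nΔHc°(reactants) − Σ nΔHc°(products):
= [2·(-890.3) + 8·(-393.5) + 1·(-2877.4)] − [1·(-285.8) + 2·(-3910.1)]
= 300.0 kJ/mol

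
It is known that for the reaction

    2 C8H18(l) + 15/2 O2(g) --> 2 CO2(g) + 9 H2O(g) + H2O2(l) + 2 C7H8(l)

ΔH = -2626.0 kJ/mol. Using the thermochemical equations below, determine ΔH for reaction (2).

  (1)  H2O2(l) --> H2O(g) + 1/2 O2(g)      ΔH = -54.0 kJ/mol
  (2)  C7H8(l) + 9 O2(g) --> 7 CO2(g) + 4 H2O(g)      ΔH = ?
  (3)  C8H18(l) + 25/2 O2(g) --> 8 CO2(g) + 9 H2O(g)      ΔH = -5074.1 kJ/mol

(1) reversed: +54.0 kJ/mol
(2) reversed and × 2: contributes −2·x
(3) × 2: (2)·(-5074.1) = -10148.2 kJ/mol
-2626.0 = (+54.0) + (-10148.2) − 2·x
x = (-2626.0 − (-10094.2)) / (-2) = -3734.1 kJ/mol

ΔH = -3734.1 kJ/mol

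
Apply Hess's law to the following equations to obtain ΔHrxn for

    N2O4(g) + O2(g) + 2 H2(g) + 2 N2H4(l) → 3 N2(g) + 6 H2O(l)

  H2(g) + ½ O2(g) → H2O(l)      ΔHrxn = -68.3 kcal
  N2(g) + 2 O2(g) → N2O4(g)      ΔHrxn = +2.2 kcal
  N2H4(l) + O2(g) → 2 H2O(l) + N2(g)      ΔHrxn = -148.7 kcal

equation 1 × 2: (2)·(-68.3) = -136.6 kcal
equation 2 reversed: -2.2 kcal
equation 3 × 2: (2)·(-148.7) = -297.4 kcal
ΔHrxn = (-136.6) + (-2.2) + (-297.4) = -436.2 kcal

ΔHrxn = -436.2 kcal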